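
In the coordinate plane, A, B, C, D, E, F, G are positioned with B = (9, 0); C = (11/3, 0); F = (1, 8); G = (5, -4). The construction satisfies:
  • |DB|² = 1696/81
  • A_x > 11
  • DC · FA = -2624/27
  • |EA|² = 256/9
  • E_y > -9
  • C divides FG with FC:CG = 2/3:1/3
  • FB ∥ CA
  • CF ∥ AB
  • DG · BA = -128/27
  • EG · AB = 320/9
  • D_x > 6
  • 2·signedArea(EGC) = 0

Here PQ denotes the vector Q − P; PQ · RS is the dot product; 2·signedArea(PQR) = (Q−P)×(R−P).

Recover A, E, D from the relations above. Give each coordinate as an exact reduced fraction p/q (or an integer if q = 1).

1. A_x = 35/3  [CF ∥ AB ∩ FB ∥ CA]
2. A_y = -8  [CF ∥ AB ∩ FB ∥ CA]
   → A = (35/3, -8)
3. E_x = 19/3  [2·signedArea(EGC) = 0 ∩ EG · AB = 320/9]
4. E_y = -8  [2·signedArea(EGC) = 0 ∩ EG · AB = 320/9]
   → E = (19/3, -8)
5. D_x = 61/9  [DG · BA = -128/27 ∩ DC · FA = -2624/27]
6. D_y = -4  [DG · BA = -128/27 ∩ DC · FA = -2624/27]
   → D = (61/9, -4)

A = (35/3, -8)
D = (61/9, -4)
E = (19/3, -8)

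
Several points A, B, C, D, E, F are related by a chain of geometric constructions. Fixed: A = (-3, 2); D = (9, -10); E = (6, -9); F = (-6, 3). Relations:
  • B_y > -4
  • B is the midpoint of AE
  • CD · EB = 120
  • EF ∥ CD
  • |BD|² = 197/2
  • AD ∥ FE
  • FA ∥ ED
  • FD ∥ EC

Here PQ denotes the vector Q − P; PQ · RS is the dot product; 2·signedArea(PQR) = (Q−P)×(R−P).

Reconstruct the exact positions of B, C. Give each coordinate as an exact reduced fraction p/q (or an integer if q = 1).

B = (3/2, -7/2)
C = (21, -22)

1. B_x = 3/2  [B is the midpoint of AE]
2. B_y = -7/2  [B is the midpoint of AE]
   → B = (3/2, -7/2)
3. C_x = 21  [EF ∥ CD ∩ FD ∥ EC]
4. C_y = -22  [EF ∥ CD ∩ FD ∥ EC]
   → C = (21, -22)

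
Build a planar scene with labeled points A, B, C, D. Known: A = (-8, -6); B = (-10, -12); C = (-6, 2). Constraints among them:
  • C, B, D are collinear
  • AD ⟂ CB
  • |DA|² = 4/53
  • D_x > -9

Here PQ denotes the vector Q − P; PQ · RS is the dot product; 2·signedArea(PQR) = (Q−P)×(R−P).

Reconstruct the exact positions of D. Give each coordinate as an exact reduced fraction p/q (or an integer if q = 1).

1. D_x = -438/53  [C, B, D are collinear ∩ AD ⟂ CB]
2. D_y = -314/53  [C, B, D are collinear ∩ AD ⟂ CB]
   → D = (-438/53, -314/53)

D = (-438/53, -314/53)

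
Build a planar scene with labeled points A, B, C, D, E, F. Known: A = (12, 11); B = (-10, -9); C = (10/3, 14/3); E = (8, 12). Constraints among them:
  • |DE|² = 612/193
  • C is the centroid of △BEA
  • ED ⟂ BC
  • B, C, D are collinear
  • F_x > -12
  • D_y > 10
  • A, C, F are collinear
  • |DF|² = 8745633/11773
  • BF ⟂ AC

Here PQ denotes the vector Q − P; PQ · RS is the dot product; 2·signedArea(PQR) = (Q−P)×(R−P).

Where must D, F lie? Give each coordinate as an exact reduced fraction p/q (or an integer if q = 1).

D = (1790/193, 2076/193)
F = (-724/61, -393/61)

1. D_x = 1790/193  [B, C, D are collinear ∩ ED ⟂ BC]
2. D_y = 2076/193  [B, C, D are collinear ∩ ED ⟂ BC]
   → D = (1790/193, 2076/193)
3. F_x = -724/61  [A, C, F are collinear ∩ BF ⟂ AC]
4. F_y = -393/61  [A, C, F are collinear ∩ BF ⟂ AC]
   → F = (-724/61, -393/61)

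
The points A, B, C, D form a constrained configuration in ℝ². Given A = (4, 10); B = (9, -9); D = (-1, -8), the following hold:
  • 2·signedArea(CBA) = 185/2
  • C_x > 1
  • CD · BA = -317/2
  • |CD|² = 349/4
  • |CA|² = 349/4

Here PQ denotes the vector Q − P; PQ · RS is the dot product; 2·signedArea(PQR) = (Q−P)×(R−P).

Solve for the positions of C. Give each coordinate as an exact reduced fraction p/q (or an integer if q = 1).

1. C_x = 3/2  [2·signedArea(CBA) = 185/2 ∩ CD · BA = -317/2]
2. C_y = 1  [2·signedArea(CBA) = 185/2 ∩ CD · BA = -317/2]
   → C = (3/2, 1)

C = (3/2, 1)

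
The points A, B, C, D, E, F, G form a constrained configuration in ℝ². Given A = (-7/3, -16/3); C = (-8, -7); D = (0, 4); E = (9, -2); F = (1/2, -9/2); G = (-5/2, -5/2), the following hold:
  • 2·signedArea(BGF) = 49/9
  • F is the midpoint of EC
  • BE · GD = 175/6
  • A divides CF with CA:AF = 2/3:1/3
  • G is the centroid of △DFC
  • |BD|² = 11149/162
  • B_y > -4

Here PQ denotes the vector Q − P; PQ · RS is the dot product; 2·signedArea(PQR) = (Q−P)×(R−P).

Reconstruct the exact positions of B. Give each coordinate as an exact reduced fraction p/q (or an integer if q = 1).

1. B_x = 43/18  [2·signedArea(BGF) = 49/9 ∩ BE · GD = 175/6]
2. B_y = -71/18  [2·signedArea(BGF) = 49/9 ∩ BE · GD = 175/6]
   → B = (43/18, -71/18)

B = (43/18, -71/18)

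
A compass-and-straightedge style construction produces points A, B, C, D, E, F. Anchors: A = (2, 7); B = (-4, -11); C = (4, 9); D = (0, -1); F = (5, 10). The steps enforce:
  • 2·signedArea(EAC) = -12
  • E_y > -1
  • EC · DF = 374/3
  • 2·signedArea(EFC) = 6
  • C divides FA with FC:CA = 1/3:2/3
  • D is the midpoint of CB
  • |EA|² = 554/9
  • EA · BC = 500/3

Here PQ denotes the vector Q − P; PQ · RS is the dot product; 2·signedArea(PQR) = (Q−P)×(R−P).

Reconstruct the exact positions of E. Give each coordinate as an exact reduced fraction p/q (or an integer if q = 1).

1. E_x = 1/3  [2·signedArea(EFC) = 6 ∩ EA · BC = 500/3]
2. E_y = -2/3  [2·signedArea(EFC) = 6 ∩ EA · BC = 500/3]
   → E = (1/3, -2/3)

E = (1/3, -2/3)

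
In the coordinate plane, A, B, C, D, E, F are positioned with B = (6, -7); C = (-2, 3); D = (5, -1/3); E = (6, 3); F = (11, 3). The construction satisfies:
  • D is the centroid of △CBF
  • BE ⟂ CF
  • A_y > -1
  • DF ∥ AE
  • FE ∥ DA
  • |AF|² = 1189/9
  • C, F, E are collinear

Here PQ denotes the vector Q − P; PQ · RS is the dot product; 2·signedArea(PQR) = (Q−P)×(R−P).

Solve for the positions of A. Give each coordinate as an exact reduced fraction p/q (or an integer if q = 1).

1. A_x = 0  [DF ∥ AE ∩ FE ∥ DA]
2. A_y = -1/3  [DF ∥ AE ∩ FE ∥ DA]
   → A = (0, -1/3)

A = (0, -1/3)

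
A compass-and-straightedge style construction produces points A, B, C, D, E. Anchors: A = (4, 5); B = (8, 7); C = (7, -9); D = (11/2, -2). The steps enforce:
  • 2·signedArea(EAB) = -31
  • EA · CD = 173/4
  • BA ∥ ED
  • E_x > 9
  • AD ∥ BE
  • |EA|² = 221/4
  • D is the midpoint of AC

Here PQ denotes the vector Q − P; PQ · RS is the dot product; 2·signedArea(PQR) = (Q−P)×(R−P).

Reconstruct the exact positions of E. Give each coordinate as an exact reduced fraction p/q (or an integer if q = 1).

1. E_x = 19/2  [BA ∥ ED ∩ AD ∥ BE]
2. E_y = 0  [BA ∥ ED ∩ AD ∥ BE]
   → E = (19/2, 0)

E = (19/2, 0)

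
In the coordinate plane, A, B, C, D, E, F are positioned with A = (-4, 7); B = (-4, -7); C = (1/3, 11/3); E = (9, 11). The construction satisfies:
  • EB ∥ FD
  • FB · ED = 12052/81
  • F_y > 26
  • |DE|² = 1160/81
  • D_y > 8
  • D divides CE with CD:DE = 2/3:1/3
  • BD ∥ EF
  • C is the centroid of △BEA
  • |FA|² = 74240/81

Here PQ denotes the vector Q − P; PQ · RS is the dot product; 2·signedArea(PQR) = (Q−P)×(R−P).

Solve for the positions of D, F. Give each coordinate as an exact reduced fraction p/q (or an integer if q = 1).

D = (55/9, 77/9)
F = (172/9, 239/9)

1. D_x = 55/9  [D divides CE with CD:DE = 2/3:1/3]
2. D_y = 77/9  [D divides CE with CD:DE = 2/3:1/3]
   → D = (55/9, 77/9)
3. F_x = 172/9  [EB ∥ FD ∩ BD ∥ EF]
4. F_y = 239/9  [EB ∥ FD ∩ BD ∥ EF]
   → F = (172/9, 239/9)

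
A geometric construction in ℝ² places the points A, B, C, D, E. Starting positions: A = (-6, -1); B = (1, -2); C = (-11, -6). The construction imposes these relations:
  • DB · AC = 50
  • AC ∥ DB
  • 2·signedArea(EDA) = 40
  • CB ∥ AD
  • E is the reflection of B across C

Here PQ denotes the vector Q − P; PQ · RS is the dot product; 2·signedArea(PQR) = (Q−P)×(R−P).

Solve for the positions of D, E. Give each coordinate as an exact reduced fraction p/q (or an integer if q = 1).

D = (6, 3)
E = (-23, -10)

1. D_x = 6  [AC ∥ DB ∩ CB ∥ AD]
2. D_y = 3  [AC ∥ DB ∩ CB ∥ AD]
   → D = (6, 3)
3. E_x = -23  [E is the reflection of B across C]
4. E_y = -10  [E is the reflection of B across C]
   → E = (-23, -10)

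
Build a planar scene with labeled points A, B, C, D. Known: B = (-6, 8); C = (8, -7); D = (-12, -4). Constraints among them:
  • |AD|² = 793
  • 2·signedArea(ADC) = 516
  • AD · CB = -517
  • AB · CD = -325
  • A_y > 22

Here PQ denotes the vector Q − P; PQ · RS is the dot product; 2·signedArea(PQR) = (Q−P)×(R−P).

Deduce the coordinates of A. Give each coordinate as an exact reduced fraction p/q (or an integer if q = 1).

1. A_x = -20  [AD · CB = -517 ∩ AB · CD = -325]
2. A_y = 23  [AD · CB = -517 ∩ AB · CD = -325]
   → A = (-20, 23)

A = (-20, 23)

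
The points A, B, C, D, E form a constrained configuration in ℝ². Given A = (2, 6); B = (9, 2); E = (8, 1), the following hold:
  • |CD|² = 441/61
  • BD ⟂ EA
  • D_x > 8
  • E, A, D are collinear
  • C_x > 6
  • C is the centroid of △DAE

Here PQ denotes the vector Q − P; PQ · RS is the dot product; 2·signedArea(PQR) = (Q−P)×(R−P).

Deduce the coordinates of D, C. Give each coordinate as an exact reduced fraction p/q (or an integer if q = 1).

1. D_x = 494/61  [E, A, D are collinear ∩ BD ⟂ EA]
2. D_y = 56/61  [E, A, D are collinear ∩ BD ⟂ EA]
   → D = (494/61, 56/61)
3. C_x = 368/61  [C is the centroid of △DAE]
4. C_y = 161/61  [C is the centroid of △DAE]
   → C = (368/61, 161/61)

C = (368/61, 161/61)
D = (494/61, 56/61)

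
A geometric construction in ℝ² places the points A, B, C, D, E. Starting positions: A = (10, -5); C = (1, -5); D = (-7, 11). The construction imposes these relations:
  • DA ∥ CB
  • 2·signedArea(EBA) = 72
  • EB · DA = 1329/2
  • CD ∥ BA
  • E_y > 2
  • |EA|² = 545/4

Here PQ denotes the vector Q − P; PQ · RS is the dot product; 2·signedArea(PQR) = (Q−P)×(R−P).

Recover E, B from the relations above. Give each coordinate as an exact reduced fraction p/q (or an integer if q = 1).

B = (18, -21)
E = (3/2, 3)

1. B_x = 18  [CD ∥ BA ∩ DA ∥ CB]
2. B_y = -21  [CD ∥ BA ∩ DA ∥ CB]
   → B = (18, -21)
3. E_x = 3/2  [2·signedArea(EBA) = 72 ∩ EB · DA = 1329/2]
4. E_y = 3  [2·signedArea(EBA) = 72 ∩ EB · DA = 1329/2]
   → E = (3/2, 3)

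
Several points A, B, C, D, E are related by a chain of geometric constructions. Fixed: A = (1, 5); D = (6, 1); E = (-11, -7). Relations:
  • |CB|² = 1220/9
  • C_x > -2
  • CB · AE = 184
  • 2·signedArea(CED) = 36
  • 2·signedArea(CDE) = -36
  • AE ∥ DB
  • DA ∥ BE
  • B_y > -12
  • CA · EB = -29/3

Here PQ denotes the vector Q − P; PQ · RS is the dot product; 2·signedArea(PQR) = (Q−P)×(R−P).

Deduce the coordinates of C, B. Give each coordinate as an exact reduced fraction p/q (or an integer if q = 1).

B = (-6, -11)
C = (-4/3, -1/3)

1. B_x = -6  [DA ∥ BE ∩ AE ∥ DB]
2. B_y = -11  [DA ∥ BE ∩ AE ∥ DB]
   → B = (-6, -11)
3. C_x = -4/3  [2·signedArea(CED) = 36 ∩ CB · AE = 184]
4. C_y = -1/3  [2·signedArea(CED) = 36 ∩ CB · AE = 184]
   → C = (-4/3, -1/3)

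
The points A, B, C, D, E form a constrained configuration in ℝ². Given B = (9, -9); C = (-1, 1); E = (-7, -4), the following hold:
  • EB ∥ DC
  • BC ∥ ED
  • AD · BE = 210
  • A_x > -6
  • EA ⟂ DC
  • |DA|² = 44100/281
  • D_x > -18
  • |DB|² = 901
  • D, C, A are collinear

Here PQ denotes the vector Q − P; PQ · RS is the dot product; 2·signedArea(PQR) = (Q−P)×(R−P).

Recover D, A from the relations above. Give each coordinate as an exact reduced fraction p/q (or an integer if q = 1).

A = (-1417/281, 636/281)
D = (-17, 6)

1. D_x = -17  [EB ∥ DC ∩ BC ∥ ED]
2. D_y = 6  [EB ∥ DC ∩ BC ∥ ED]
   → D = (-17, 6)
3. A_x = -1417/281  [D, C, A are collinear ∩ EA ⟂ DC]
4. A_y = 636/281  [D, C, A are collinear ∩ EA ⟂ DC]
   → A = (-1417/281, 636/281)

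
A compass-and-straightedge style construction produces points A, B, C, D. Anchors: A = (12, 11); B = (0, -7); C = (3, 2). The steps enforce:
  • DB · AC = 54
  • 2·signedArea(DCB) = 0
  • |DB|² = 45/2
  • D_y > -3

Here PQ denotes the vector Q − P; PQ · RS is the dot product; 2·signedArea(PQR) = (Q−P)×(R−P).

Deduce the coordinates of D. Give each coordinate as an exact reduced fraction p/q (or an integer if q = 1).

1. D_x = 3/2  [2·signedArea(DCB) = 0 ∩ DB · AC = 54]
2. D_y = -5/2  [2·signedArea(DCB) = 0 ∩ DB · AC = 54]
   → D = (3/2, -5/2)

D = (3/2, -5/2)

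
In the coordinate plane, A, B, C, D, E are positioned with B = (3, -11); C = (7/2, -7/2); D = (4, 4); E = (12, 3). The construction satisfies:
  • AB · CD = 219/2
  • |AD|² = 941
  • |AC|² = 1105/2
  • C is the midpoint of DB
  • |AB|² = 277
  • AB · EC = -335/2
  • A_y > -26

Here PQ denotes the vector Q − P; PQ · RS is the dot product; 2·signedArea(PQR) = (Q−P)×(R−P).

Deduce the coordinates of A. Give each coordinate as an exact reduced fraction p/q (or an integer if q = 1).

1. A_x = -6  [AB · EC = -335/2 ∩ AB · CD = 219/2]
2. A_y = -25  [AB · EC = -335/2 ∩ AB · CD = 219/2]
   → A = (-6, -25)

A = (-6, -25)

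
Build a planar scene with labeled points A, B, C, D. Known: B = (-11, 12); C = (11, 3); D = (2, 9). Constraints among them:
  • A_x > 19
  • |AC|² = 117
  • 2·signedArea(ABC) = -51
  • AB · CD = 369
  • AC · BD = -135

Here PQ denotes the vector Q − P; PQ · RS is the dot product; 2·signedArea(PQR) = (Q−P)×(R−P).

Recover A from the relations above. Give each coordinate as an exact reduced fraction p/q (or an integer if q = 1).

1. A_x = 20  [AC · BD = -135 ∩ 2·signedArea(ABC) = -51]
2. A_y = -3  [AC · BD = -135 ∩ 2·signedArea(ABC) = -51]
   → A = (20, -3)

A = (20, -3)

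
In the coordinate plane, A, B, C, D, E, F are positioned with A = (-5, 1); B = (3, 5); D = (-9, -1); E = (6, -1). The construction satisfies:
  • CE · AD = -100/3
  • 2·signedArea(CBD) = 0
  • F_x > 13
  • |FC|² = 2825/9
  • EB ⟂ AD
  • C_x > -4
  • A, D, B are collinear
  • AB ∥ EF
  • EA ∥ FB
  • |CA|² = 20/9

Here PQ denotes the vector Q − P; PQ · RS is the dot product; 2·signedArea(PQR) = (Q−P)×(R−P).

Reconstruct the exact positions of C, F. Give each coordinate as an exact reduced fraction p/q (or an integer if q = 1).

C = (-11/3, 5/3)
F = (14, 3)

1. C_x = -11/3  [2·signedArea(CBD) = 0 ∩ CE · AD = -100/3]
2. C_y = 5/3  [2·signedArea(CBD) = 0 ∩ CE · AD = -100/3]
   → C = (-11/3, 5/3)
3. F_x = 14  [EA ∥ FB ∩ AB ∥ EF]
4. F_y = 3  [EA ∥ FB ∩ AB ∥ EF]
   → F = (14, 3)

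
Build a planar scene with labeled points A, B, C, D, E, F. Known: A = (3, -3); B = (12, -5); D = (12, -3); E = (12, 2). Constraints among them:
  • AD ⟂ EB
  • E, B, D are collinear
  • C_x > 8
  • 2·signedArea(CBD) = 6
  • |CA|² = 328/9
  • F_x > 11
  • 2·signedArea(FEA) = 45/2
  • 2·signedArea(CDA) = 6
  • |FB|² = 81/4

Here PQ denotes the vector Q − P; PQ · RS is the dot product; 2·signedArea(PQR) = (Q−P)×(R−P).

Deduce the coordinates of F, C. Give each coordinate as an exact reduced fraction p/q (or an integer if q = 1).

C = (9, -11/3)
F = (12, -1/2)

1. F_x = 12  [line 5·x + -9·y + -129/2 = 0 ∩ |FB|² = 81/4]
2. F_y = -1/2  [line 5·x + -9·y + -129/2 = 0 ∩ |FB|² = 81/4]
   → F = (12, -1/2)
3. C_x = 9  [2·signedArea(CBD) = 6 ∩ 2·signedArea(CDA) = 6]
4. C_y = -11/3  [2·signedArea(CBD) = 6 ∩ 2·signedArea(CDA) = 6]
   → C = (9, -11/3)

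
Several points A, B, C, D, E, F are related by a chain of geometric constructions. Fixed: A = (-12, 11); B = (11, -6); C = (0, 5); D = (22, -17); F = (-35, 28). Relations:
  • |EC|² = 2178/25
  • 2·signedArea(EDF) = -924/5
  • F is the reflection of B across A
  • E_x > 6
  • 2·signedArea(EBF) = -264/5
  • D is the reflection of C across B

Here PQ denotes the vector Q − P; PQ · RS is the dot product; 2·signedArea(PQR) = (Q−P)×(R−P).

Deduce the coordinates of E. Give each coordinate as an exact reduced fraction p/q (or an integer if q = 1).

E = (33/5, -8/5)

1. E_x = 33/5  [2·signedArea(EBF) = -264/5 ∩ 2·signedArea(EDF) = -924/5]
2. E_y = -8/5  [2·signedArea(EBF) = -264/5 ∩ 2·signedArea(EDF) = -924/5]
   → E = (33/5, -8/5)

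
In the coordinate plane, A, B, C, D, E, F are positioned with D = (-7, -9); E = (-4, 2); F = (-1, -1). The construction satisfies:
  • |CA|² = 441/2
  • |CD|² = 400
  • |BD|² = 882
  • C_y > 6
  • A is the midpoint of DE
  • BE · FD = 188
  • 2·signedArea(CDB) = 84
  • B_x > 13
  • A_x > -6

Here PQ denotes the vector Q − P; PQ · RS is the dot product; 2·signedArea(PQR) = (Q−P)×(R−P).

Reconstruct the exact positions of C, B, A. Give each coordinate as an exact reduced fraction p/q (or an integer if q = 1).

A = (-11/2, -7/2)
B = (14, 12)
C = (5, 7)

1. B_x = 14  [line 6·x + 8·y + -180 = 0 ∩ |BD|² = 882]
2. B_y = 12  [line 6·x + 8·y + -180 = 0 ∩ |BD|² = 882]
   → B = (14, 12)
3. A_x = -11/2  [A is the midpoint of DE]
4. A_y = -7/2  [A is the midpoint of DE]
   → A = (-11/2, -7/2)
5. C_x = 5  [line -21·x + 21·y + -42 = 0 ∩ |CA|² = 441/2]
6. C_y = 7  [line -21·x + 21·y + -42 = 0 ∩ |CA|² = 441/2]
   → C = (5, 7)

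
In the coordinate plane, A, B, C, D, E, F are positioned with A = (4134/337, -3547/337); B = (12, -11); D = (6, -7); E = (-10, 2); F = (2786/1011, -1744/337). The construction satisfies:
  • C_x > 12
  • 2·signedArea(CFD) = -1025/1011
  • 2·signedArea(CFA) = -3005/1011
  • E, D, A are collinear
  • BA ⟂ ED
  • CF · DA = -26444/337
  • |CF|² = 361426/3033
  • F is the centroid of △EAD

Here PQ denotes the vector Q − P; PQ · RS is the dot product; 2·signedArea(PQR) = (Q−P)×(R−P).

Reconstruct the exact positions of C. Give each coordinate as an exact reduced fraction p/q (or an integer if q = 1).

1. C_x = 4089/337  [2·signedArea(CFD) = -1025/1011 ∩ CF · DA = -26444/337]
2. C_y = -3627/337  [2·signedArea(CFD) = -1025/1011 ∩ CF · DA = -26444/337]
   → C = (4089/337, -3627/337)

C = (4089/337, -3627/337)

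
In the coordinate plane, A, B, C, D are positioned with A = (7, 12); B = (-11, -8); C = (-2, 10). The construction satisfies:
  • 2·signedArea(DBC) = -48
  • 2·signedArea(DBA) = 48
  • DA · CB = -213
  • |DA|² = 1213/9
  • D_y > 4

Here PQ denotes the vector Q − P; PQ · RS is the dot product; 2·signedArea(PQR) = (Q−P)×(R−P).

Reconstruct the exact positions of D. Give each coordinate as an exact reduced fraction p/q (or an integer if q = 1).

D = (-2, 14/3)

1. D_x = -2  [2·signedArea(DBC) = -48 ∩ DA · CB = -213]
2. D_y = 14/3  [2·signedArea(DBC) = -48 ∩ DA · CB = -213]
   → D = (-2, 14/3)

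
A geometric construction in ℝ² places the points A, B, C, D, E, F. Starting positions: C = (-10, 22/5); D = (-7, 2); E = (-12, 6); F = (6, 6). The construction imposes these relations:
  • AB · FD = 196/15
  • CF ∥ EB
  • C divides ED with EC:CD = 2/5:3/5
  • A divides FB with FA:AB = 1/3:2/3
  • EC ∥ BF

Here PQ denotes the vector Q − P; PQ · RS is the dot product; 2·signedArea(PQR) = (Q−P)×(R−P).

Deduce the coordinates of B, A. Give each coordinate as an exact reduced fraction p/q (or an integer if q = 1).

1. B_x = 4  [EC ∥ BF ∩ CF ∥ EB]
2. B_y = 38/5  [EC ∥ BF ∩ CF ∥ EB]
   → B = (4, 38/5)
3. A_x = 16/3  [A divides FB with FA:AB = 1/3:2/3]
4. A_y = 98/15  [A divides FB with FA:AB = 1/3:2/3]
   → A = (16/3, 98/15)

A = (16/3, 98/15)
B = (4, 38/5)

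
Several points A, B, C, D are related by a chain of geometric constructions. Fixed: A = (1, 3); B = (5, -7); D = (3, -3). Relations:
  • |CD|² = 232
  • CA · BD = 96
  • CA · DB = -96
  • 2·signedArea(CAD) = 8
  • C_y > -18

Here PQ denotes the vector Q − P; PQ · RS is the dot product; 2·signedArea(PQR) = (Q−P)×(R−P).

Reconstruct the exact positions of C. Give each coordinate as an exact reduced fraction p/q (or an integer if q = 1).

C = (9, -17)

1. C_x = 9  [CA · BD = 96 ∩ 2·signedArea(CAD) = 8]
2. C_y = -17  [CA · BD = 96 ∩ 2·signedArea(CAD) = 8]
   → C = (9, -17)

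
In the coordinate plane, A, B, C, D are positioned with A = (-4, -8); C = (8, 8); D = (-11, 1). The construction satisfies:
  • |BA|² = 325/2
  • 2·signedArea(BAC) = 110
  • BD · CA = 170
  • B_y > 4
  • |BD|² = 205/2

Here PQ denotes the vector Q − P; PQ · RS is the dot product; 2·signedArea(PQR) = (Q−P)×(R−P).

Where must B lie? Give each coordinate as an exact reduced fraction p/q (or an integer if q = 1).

B = (-3/2, 9/2)

1. B_x = -3/2  [2·signedArea(BAC) = 110 ∩ BD · CA = 170]
2. B_y = 9/2  [2·signedArea(BAC) = 110 ∩ BD · CA = 170]
   → B = (-3/2, 9/2)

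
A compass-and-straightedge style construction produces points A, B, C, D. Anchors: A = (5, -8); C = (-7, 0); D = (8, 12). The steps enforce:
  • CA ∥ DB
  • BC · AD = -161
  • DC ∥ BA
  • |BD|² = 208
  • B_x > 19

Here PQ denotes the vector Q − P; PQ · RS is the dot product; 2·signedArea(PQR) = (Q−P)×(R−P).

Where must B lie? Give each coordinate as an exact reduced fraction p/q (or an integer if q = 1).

1. B_x = 20  [DC ∥ BA ∩ CA ∥ DB]
2. B_y = 4  [DC ∥ BA ∩ CA ∥ DB]
   → B = (20, 4)

B = (20, 4)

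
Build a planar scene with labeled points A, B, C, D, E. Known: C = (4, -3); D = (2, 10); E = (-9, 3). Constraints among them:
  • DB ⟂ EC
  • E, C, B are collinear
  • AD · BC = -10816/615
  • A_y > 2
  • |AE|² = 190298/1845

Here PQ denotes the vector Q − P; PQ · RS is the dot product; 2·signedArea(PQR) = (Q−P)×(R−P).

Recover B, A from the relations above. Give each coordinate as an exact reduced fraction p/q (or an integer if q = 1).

1. B_x = -532/205  [E, C, B are collinear ∩ DB ⟂ EC]
2. B_y = 9/205  [E, C, B are collinear ∩ DB ⟂ EC]
   → B = (-532/205, 9/205)
3. A_x = 698/615  [line -1352/205·x + 624/205·y + 208/615 = 0 ∩ |AE|² = 190298/1845]
4. A_y = 1444/615  [line -1352/205·x + 624/205·y + 208/615 = 0 ∩ |AE|² = 190298/1845]
   → A = (698/615, 1444/615)

A = (698/615, 1444/615)
B = (-532/205, 9/205)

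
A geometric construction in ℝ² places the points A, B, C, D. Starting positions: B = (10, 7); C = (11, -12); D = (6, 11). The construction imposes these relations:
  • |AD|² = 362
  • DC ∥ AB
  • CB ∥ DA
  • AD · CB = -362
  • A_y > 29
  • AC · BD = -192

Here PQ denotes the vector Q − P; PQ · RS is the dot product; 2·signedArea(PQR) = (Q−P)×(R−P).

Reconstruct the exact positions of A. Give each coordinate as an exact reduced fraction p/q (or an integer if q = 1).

A = (5, 30)

1. A_x = 5  [DC ∥ AB ∩ CB ∥ DA]
2. A_y = 30  [DC ∥ AB ∩ CB ∥ DA]
   → A = (5, 30)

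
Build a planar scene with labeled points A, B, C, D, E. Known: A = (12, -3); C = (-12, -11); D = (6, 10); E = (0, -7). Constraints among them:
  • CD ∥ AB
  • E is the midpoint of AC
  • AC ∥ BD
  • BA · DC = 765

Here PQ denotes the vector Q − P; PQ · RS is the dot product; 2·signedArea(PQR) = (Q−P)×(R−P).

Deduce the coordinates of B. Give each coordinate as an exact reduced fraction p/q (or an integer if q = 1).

B = (30, 18)

1. B_x = 30  [AC ∥ BD ∩ CD ∥ AB]
2. B_y = 18  [AC ∥ BD ∩ CD ∥ AB]
   → B = (30, 18)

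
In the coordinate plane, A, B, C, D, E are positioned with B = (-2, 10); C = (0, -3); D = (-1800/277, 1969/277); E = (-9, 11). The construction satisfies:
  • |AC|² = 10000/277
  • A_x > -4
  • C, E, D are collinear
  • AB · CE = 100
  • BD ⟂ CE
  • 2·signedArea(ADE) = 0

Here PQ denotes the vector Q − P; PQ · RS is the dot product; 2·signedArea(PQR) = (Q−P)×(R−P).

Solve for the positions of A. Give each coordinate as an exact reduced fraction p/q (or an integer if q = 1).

1. A_x = -900/277  [2·signedArea(ADE) = 0 ∩ AB · CE = 100]
2. A_y = 569/277  [2·signedArea(ADE) = 0 ∩ AB · CE = 100]
   → A = (-900/277, 569/277)

A = (-900/277, 569/277)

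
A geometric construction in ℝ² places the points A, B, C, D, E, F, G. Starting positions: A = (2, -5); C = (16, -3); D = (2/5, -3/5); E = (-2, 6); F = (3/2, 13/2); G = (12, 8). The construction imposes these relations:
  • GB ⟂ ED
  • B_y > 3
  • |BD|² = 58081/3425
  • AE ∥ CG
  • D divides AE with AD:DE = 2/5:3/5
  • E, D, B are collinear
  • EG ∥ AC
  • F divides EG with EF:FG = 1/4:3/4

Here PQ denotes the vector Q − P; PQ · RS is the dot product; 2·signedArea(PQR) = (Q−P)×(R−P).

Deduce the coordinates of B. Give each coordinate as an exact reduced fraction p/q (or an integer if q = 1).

1. B_x = -138/137  [E, D, B are collinear ∩ GB ⟂ ED]
2. B_y = 448/137  [E, D, B are collinear ∩ GB ⟂ ED]
   → B = (-138/137, 448/137)

B = (-138/137, 448/137)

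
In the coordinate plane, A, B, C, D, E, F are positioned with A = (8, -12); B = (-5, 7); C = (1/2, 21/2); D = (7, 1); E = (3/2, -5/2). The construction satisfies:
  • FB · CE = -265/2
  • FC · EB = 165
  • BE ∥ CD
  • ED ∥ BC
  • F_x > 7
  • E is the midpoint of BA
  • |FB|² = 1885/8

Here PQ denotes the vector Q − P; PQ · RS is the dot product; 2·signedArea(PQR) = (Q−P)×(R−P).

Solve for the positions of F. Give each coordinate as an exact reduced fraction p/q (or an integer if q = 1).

1. F_x = 29/4  [FB · CE = -265/2 ∩ FC · EB = 165]
2. F_y = -9/4  [FB · CE = -265/2 ∩ FC · EB = 165]
   → F = (29/4, -9/4)

F = (29/4, -9/4)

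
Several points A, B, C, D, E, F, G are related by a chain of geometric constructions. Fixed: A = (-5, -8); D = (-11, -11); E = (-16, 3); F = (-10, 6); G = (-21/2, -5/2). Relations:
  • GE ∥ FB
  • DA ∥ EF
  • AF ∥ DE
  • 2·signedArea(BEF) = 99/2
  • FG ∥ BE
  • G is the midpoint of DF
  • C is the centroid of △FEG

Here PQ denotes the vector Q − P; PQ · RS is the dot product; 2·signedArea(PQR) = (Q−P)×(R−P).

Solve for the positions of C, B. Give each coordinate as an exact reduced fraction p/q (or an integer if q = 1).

B = (-31/2, 23/2)
C = (-73/6, 13/6)

1. C_x = -73/6  [C is the centroid of △FEG]
2. C_y = 13/6  [C is the centroid of △FEG]
   → C = (-73/6, 13/6)
3. B_x = -31/2  [FG ∥ BE ∩ GE ∥ FB]
4. B_y = 23/2  [FG ∥ BE ∩ GE ∥ FB]
   → B = (-31/2, 23/2)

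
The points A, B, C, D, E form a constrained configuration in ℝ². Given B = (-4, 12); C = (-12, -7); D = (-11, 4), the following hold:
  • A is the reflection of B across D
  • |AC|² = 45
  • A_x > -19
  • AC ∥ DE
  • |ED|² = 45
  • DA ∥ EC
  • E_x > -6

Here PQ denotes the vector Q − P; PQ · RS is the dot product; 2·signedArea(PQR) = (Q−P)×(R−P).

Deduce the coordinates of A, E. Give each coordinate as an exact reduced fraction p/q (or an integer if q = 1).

A = (-18, -4)
E = (-5, 1)

1. A_x = -18  [A is the reflection of B across D]
2. A_y = -4  [A is the reflection of B across D]
   → A = (-18, -4)
3. E_x = -5  [DA ∥ EC ∩ AC ∥ DE]
4. E_y = 1  [DA ∥ EC ∩ AC ∥ DE]
   → E = (-5, 1)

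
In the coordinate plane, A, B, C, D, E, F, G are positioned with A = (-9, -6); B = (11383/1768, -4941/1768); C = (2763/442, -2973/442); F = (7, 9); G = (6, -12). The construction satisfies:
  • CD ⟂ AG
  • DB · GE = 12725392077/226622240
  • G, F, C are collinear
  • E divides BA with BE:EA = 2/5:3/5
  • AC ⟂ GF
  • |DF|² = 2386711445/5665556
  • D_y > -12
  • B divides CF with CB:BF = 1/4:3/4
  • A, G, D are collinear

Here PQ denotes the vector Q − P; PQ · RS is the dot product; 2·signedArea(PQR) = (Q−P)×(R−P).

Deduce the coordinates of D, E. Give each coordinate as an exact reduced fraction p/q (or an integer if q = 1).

D = (56373/12818, -72801/6409)
E = (465/1768, -36039/8840)

1. D_x = 56373/12818  [A, G, D are collinear ∩ CD ⟂ AG]
2. D_y = -72801/6409  [A, G, D are collinear ∩ CD ⟂ AG]
   → D = (56373/12818, -72801/6409)
3. E_x = 465/1768  [E divides BA with BE:EA = 2/5:3/5]
4. E_y = -36039/8840  [E divides BA with BE:EA = 2/5:3/5]
   → E = (465/1768, -36039/8840)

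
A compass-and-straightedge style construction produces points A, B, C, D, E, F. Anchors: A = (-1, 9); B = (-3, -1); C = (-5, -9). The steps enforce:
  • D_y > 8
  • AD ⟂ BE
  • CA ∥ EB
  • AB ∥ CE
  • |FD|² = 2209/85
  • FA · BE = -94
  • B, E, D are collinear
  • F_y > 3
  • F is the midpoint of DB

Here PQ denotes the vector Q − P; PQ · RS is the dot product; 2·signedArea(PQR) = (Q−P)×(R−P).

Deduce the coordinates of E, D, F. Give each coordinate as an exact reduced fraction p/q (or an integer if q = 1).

1. E_x = -7  [CA ∥ EB ∩ AB ∥ CE]
2. E_y = -19  [CA ∥ EB ∩ AB ∥ CE]
   → E = (-7, -19)
3. D_x = -67/85  [B, E, D are collinear ∩ AD ⟂ BE]
4. D_y = 761/85  [B, E, D are collinear ∩ AD ⟂ BE]
   → D = (-67/85, 761/85)
5. F_x = -161/85  [F is the midpoint of DB]
6. F_y = 338/85  [F is the midpoint of DB]
   → F = (-161/85, 338/85)

D = (-67/85, 761/85)
E = (-7, -19)
F = (-161/85, 338/85)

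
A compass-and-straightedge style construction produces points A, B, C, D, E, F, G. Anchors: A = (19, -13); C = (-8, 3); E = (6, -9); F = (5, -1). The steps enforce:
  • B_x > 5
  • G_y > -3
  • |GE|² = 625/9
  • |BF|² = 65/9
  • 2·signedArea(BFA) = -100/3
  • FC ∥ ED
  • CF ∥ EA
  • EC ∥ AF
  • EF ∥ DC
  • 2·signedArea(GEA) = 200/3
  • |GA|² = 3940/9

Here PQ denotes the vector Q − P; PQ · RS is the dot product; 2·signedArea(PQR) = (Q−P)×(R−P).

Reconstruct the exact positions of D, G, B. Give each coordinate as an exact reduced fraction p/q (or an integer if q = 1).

1. D_x = -7  [EF ∥ DC ∩ FC ∥ ED]
2. D_y = -5  [EF ∥ DC ∩ FC ∥ ED]
   → D = (-7, -5)
3. G_x = 1  [line 4·x + 13·y + 79/3 = 0 ∩ |GA|² = 3940/9]
4. G_y = -7/3  [line 4·x + 13·y + 79/3 = 0 ∩ |GA|² = 3940/9]
   → G = (1, -7/3)
5. B_x = 16/3  [line 12·x + 14·y + -38/3 = 0 ∩ |BF|² = 65/9]
6. B_y = -11/3  [line 12·x + 14·y + -38/3 = 0 ∩ |BF|² = 65/9]
   → B = (16/3, -11/3)

B = (16/3, -11/3)
D = (-7, -5)
G = (1, -7/3)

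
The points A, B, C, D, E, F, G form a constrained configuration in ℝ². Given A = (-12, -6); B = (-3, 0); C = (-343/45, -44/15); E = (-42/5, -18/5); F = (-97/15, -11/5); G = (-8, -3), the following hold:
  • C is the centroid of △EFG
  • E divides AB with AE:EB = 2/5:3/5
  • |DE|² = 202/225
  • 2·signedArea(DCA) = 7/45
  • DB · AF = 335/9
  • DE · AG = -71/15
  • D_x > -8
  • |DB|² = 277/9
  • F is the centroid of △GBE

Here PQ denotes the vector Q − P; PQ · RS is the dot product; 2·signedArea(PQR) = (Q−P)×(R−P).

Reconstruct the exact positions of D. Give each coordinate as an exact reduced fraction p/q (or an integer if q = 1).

D = (-23/3, -3)

1. D_x = -23/3  [DE · AG = -71/15 ∩ 2·signedArea(DCA) = 7/45]
2. D_y = -3  [DE · AG = -71/15 ∩ 2·signedArea(DCA) = 7/45]
   → D = (-23/3, -3)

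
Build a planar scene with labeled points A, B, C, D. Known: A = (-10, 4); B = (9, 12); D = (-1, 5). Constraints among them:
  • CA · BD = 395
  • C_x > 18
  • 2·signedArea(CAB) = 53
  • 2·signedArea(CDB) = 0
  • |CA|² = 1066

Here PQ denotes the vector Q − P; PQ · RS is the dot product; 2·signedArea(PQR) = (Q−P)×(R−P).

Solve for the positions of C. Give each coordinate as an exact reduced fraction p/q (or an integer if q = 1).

1. C_x = 19  [2·signedArea(CDB) = 0 ∩ 2·signedArea(CAB) = 53]
2. C_y = 19  [2·signedArea(CDB) = 0 ∩ 2·signedArea(CAB) = 53]
   → C = (19, 19)

C = (19, 19)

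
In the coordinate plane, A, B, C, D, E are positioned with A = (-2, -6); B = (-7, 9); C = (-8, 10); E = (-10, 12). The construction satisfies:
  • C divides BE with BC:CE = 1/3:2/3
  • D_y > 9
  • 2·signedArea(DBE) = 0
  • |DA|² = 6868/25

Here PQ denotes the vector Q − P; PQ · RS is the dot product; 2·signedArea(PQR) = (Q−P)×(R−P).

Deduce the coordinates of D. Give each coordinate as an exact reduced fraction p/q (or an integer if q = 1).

1. D_x = -38/5  [line -3·x + -3·y + 6 = 0 ∩ |DA|² = 6868/25]
2. D_y = 48/5  [line -3·x + -3·y + 6 = 0 ∩ |DA|² = 6868/25]
   → D = (-38/5, 48/5)

D = (-38/5, 48/5)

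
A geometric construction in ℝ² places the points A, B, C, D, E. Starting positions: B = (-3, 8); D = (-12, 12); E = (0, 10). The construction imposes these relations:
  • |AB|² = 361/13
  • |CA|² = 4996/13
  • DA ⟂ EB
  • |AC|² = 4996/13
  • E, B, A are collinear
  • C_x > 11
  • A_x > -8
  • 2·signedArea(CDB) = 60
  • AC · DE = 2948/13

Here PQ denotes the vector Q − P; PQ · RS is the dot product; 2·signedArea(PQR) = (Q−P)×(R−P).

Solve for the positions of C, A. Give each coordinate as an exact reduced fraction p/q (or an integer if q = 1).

A = (-96/13, 66/13)
C = (12, 8)

1. A_x = -96/13  [E, B, A are collinear ∩ DA ⟂ EB]
2. A_y = 66/13  [E, B, A are collinear ∩ DA ⟂ EB]
   → A = (-96/13, 66/13)
3. C_x = 12  [2·signedArea(CDB) = 60 ∩ AC · DE = 2948/13]
4. C_y = 8  [2·signedArea(CDB) = 60 ∩ AC · DE = 2948/13]
   → C = (12, 8)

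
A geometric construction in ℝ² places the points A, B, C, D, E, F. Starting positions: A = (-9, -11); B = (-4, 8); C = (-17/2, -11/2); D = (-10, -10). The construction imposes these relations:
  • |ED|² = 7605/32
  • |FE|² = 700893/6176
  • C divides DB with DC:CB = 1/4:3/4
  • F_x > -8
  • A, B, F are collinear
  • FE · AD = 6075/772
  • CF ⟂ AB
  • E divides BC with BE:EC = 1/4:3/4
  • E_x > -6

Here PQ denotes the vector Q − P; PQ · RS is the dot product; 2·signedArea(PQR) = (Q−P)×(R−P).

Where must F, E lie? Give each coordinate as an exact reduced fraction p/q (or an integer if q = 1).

1. F_x = -2939/386  [A, B, F are collinear ∩ CF ⟂ AB]
2. F_y = -2213/386  [A, B, F are collinear ∩ CF ⟂ AB]
   → F = (-2939/386, -2213/386)
3. E_x = -41/8  [E divides BC with BE:EC = 1/4:3/4]
4. E_y = 37/8  [E divides BC with BE:EC = 1/4:3/4]
   → E = (-41/8, 37/8)

E = (-41/8, 37/8)
F = (-2939/386, -2213/386)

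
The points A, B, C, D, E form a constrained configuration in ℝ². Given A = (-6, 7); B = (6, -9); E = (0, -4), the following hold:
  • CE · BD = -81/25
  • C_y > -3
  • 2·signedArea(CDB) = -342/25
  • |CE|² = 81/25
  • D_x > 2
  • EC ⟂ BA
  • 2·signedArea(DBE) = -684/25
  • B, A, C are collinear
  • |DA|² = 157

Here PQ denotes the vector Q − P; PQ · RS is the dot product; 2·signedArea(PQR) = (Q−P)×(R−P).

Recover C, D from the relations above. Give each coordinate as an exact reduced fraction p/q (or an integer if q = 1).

1. C_x = 36/25  [B, A, C are collinear ∩ EC ⟂ BA]
2. C_y = -73/25  [B, A, C are collinear ∩ EC ⟂ BA]
   → C = (36/25, -73/25)
3. D_x = 72/25  [2·signedArea(DBE) = -684/25 ∩ CE · BD = -81/25]
4. D_y = -46/25  [2·signedArea(DBE) = -684/25 ∩ CE · BD = -81/25]
   → D = (72/25, -46/25)

C = (36/25, -73/25)
D = (72/25, -46/25)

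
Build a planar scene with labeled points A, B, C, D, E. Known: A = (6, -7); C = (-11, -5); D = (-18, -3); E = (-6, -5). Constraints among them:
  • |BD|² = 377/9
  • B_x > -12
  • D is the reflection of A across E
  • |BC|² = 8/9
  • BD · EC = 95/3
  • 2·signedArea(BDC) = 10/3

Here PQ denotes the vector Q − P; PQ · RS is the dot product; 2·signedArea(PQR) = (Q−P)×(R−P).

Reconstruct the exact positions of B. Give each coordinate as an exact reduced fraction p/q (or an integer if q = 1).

B = (-35/3, -13/3)

1. B_x = -35/3  [2·signedArea(BDC) = 10/3 ∩ BD · EC = 95/3]
2. B_y = -13/3  [2·signedArea(BDC) = 10/3 ∩ BD · EC = 95/3]
   → B = (-35/3, -13/3)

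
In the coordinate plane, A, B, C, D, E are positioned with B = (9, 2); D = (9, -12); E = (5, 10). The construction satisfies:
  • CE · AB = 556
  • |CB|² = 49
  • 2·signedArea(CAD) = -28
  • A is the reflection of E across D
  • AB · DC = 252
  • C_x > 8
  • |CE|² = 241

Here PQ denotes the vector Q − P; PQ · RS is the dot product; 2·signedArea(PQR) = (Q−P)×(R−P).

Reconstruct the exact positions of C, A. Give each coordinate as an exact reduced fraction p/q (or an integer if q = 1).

1. A_x = 13  [A is the reflection of E across D]
2. A_y = -34  [A is the reflection of E across D]
   → A = (13, -34)
3. C_x = 9  [CE · AB = 556 ∩ 2·signedArea(CAD) = -28]
4. C_y = -5  [CE · AB = 556 ∩ 2·signedArea(CAD) = -28]
   → C = (9, -5)

A = (13, -34)
C = (9, -5)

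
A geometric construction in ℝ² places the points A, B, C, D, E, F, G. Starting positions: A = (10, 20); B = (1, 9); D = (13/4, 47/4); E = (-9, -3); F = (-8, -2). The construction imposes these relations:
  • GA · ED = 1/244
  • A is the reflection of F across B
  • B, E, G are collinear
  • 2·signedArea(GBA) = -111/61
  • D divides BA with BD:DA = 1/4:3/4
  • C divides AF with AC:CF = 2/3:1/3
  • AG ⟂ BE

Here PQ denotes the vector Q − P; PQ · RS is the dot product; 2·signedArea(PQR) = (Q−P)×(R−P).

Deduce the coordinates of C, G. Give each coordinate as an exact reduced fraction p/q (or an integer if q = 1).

1. C_x = -2  [C divides AF with AC:CF = 2/3:1/3]
2. C_y = 16/3  [C divides AF with AC:CF = 2/3:1/3]
   → C = (-2, 16/3)
3. G_x = 616/61  [B, E, G are collinear ∩ AG ⟂ BE]
4. G_y = 1215/61  [B, E, G are collinear ∩ AG ⟂ BE]
   → G = (616/61, 1215/61)

C = (-2, 16/3)
G = (616/61, 1215/61)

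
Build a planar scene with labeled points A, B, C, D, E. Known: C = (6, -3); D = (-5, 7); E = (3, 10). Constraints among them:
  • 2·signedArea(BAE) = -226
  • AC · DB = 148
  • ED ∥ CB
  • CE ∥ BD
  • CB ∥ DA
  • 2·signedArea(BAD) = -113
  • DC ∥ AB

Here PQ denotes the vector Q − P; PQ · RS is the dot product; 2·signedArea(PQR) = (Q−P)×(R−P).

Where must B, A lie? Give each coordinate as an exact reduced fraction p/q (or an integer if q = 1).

A = (-13, 4)
B = (-2, -6)

1. B_x = -2  [CE ∥ BD ∩ ED ∥ CB]
2. B_y = -6  [CE ∥ BD ∩ ED ∥ CB]
   → B = (-2, -6)
3. A_x = -13  [DC ∥ AB ∩ CB ∥ DA]
4. A_y = 4  [DC ∥ AB ∩ CB ∥ DA]
   → A = (-13, 4)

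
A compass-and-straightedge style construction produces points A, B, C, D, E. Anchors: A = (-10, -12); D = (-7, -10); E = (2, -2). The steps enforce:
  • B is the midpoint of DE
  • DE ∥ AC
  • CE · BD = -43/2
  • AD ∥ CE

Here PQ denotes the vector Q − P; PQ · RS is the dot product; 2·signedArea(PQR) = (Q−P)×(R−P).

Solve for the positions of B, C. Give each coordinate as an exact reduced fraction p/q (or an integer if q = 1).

B = (-5/2, -6)
C = (-1, -4)

1. B_x = -5/2  [B is the midpoint of DE]
2. B_y = -6  [B is the midpoint of DE]
   → B = (-5/2, -6)
3. C_x = -1  [AD ∥ CE ∩ DE ∥ AC]
4. C_y = -4  [AD ∥ CE ∩ DE ∥ AC]
   → C = (-1, -4)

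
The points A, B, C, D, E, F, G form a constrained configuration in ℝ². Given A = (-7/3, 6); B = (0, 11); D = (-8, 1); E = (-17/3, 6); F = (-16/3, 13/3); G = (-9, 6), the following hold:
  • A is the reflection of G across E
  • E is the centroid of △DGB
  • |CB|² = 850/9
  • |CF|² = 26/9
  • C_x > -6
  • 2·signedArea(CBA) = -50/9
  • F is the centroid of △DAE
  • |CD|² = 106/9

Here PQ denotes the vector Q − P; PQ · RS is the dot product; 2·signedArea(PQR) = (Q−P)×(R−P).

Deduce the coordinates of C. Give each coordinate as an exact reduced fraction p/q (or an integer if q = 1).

1. C_x = -5  [line 5·x + -7/3·y + 281/9 = 0 ∩ |CD|² = 106/9]
2. C_y = 8/3  [line 5·x + -7/3·y + 281/9 = 0 ∩ |CD|² = 106/9]
   → C = (-5, 8/3)

C = (-5, 8/3)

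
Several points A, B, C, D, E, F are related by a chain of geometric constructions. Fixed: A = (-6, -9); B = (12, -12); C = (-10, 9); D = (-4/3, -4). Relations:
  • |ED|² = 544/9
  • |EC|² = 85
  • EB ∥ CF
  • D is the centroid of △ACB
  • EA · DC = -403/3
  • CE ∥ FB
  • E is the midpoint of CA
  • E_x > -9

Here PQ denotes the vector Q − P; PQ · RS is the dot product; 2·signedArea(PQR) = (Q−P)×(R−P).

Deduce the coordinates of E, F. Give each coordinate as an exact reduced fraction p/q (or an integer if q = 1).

1. E_x = -8  [E is the midpoint of CA]
2. E_y = 0  [E is the midpoint of CA]
   → E = (-8, 0)
3. F_x = 10  [CE ∥ FB ∩ EB ∥ CF]
4. F_y = -3  [CE ∥ FB ∩ EB ∥ CF]
   → F = (10, -3)

E = (-8, 0)
F = (10, -3)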